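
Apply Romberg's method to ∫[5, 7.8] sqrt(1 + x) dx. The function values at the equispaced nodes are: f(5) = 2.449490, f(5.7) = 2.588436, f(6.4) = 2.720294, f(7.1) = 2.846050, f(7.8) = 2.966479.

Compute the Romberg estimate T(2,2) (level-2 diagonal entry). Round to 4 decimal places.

7.6054

T(0,0) (trapezoid, 1 panel, h=2.8000): 7.582357
T(1,0) (trapezoid, 2 panels, h=1.4000): 7.599590
T(2,0) (trapezoid, 4 panels, h=0.7000): 7.603935
T(1,1) = 7.599590 + (7.599590 − 7.582357)/3 = 7.605334
T(2,1) = 7.603935 + (7.603935 − 7.599590)/3 = 7.605383
T(2,2) = 7.605383 + (7.605383 − 7.605334)/15 = 7.605386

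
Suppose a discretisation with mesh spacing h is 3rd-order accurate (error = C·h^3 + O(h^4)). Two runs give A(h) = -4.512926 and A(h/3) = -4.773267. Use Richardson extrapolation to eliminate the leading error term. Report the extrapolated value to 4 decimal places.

-4.7833

The leading error scales as h^3; refining by a factor of 3 reduces it by 3^3 = 27.
Extrapolated value = (27·A(h/3) − A(h)) / (27 − 1)
= (27·(-4.773267) − (-4.512926)) / 26
= -124.365283 / 26 = -4.783280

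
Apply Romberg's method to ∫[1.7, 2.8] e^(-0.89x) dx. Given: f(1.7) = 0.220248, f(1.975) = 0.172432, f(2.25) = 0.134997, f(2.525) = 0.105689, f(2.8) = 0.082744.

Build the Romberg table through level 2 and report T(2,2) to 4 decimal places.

0.1545

T(0,0) (trapezoid, 1 panel, h=1.1000): 0.166646
T(1,0) (trapezoid, 2 panels, h=0.5500): 0.157571
T(2,0) (trapezoid, 4 panels, h=0.2750): 0.155269
T(1,1) = 0.157571 + (0.157571 − 0.166646)/3 = 0.154546
T(2,1) = 0.155269 + (0.155269 − 0.157571)/3 = 0.154502
T(2,2) = 0.154502 + (0.154502 − 0.154546)/15 = 0.154499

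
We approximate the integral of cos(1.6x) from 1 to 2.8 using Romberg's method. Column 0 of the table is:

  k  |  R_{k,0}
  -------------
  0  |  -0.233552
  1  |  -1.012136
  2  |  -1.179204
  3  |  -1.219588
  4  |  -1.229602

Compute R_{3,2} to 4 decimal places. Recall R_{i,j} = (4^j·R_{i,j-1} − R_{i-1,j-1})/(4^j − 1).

Richardson extrapolation on the trapezoidal column (denominator 4−1=3):
R_{2,1} = (4·(-1.179204) − (-1.012136)) / 3 = -1.234893
R_{3,1} = (4·(-1.219588) − (-1.179204)) / 3 = -1.233049
R_{3,2} = -1.233049 + (-1.233049 − (-1.234893))/15 = -1.232926

-1.2329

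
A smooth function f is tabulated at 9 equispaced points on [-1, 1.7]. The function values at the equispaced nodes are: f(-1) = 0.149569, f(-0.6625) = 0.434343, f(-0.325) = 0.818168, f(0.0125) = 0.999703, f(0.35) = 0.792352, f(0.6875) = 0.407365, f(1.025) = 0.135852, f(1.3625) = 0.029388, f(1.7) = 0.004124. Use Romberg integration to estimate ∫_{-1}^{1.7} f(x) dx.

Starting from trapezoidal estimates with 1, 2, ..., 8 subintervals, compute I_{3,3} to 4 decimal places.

1.2525

I_{0,0} (trapezoid, 1 panel, h=2.7000): 0.207486
I_{1,0} (trapezoid, 2 panels, h=1.3500): 1.173418
I_{2,0} (trapezoid, 4 panels, h=0.6750): 1.230672
I_{3,0} (trapezoid, 8 panels, h=0.3375): 1.246731
I_{1,1} = 1.173418 + (1.173418 − 0.207486)/3 = 1.495395
I_{2,1} = 1.230672 + (1.230672 − 1.173418)/3 = 1.249757
I_{3,1} = 1.246731 + (1.246731 − 1.230672)/3 = 1.252084
I_{2,2} = 1.249757 + (1.249757 − 1.495395)/15 = 1.233381
I_{3,2} = 1.252084 + (1.252084 − 1.249757)/15 = 1.252239
I_{3,3} = 1.252239 + (1.252239 − 1.233381)/63 = 1.252538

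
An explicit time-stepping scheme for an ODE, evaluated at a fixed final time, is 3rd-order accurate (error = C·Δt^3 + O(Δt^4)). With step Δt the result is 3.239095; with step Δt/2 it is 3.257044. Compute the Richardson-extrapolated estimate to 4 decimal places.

3.2596

The leading error scales as Δt^3; refining by a factor of 2 reduces it by 2^3 = 8.
Extrapolated value = (8·A(Δt/2) − A(Δt)) / (8 − 1)
= (8·3.257044 − 3.239095) / 7
= 22.817257 / 7 = 3.259608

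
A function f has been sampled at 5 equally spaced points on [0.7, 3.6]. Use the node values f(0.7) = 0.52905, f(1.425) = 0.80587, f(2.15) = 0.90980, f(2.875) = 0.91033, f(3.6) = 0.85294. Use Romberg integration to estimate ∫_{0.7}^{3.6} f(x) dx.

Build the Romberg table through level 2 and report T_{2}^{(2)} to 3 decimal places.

T_{0}^{(0)} (trapezoid, 1 panel, h=2.9000): 2.00389
T_{1}^{(0)} (trapezoid, 2 panels, h=1.4500): 2.32115
T_{2}^{(0)} (trapezoid, 4 panels, h=0.7250): 2.40482
T_{1}^{(1)} = 2.32115 + (2.32115 − 2.00389)/3 = 2.42690
T_{2}^{(1)} = 2.40482 + (2.40482 − 2.32115)/3 = 2.43271
T_{2}^{(2)} = 2.43271 + (2.43271 − 2.42690)/15 = 2.43310

2.433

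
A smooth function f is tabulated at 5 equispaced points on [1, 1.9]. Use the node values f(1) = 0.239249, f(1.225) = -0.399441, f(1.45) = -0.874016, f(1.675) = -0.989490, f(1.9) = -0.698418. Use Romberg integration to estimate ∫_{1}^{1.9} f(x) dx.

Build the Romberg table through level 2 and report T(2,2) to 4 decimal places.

-0.5815

T(0,0) (trapezoid, 1 panel, h=0.9000): -0.206626
T(1,0) (trapezoid, 2 panels, h=0.4500): -0.496620
T(2,0) (trapezoid, 4 panels, h=0.2250): -0.560820
T(1,1) = -0.496620 + (-0.496620 − (-0.206626))/3 = -0.593285
T(2,1) = -0.560820 + (-0.560820 − (-0.496620))/3 = -0.582220
T(2,2) = -0.582220 + (-0.582220 − (-0.593285))/15 = -0.581482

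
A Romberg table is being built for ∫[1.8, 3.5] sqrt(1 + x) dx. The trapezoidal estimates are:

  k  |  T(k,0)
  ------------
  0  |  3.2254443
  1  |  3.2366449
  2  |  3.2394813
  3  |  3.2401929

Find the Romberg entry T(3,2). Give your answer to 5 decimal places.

3.24043

T(2,1) = (4·3.2394813 − 3.2366449) / 3 = 3.2404268
T(3,1) = 3.2401929 + (3.2401929 − 3.2394813)/3 = 3.2404301
T(3,2) = (16·3.2404301 − 3.2404268) / 15 = 3.2404303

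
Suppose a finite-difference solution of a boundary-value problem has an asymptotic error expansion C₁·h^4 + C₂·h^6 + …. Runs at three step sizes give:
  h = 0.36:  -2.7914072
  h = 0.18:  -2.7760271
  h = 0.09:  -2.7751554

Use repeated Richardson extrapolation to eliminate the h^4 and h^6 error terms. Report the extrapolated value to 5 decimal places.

First eliminate the h^4 term (factor 2^4 = 16):
  B₁ = (16·(-2.7760271) − (-2.7914072))/15 = -2.7750018
  B₂ = (16·(-2.7751554) − (-2.7760271))/15 = -2.7750973
Then eliminate the h^6 term (factor 2^6 = 64):
  (64·(-2.7750973) − (-2.7750018))/63 = -2.7750988

-2.77510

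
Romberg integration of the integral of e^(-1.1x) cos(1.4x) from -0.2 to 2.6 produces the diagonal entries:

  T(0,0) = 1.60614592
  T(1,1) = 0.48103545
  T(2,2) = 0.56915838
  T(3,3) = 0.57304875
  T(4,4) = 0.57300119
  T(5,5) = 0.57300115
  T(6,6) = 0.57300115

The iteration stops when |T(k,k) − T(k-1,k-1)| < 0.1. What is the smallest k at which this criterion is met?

k = 2

|T(1,1) − T(0,0)| = 1.12511047 ≥ 0.1
|T(2,2) − T(1,1)| = 0.08812293 < 0.1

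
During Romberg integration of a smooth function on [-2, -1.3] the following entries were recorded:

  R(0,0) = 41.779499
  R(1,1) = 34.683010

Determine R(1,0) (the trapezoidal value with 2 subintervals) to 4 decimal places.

36.4571

From R(1,1) = (4·R(1,0) − R(0,0))/3, solve for R(1,0):
4·R(1,0) = 3·34.683010 + 41.779499 = 145.828529
R(1,0) = 36.457132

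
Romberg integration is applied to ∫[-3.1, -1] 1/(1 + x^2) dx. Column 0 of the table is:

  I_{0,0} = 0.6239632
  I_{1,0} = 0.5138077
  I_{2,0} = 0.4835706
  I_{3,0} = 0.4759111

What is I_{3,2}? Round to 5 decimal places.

0.47335

Richardson extrapolation on the trapezoidal column (denominator 4−1=3):
I_{2,1} = (4·0.4835706 − 0.5138077) / 3 = 0.4734916
I_{3,1} = (4·0.4759111 − 0.4835706) / 3 = 0.4733579
I_{3,2} = (16·0.4733579 − 0.4734916) / 15 = 0.4733490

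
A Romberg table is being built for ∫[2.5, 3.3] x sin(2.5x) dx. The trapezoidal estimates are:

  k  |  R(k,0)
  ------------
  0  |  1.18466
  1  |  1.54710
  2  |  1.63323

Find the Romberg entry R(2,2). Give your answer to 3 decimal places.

Richardson extrapolation on the trapezoidal column (denominator 4−1=3):
R(1,1) = (4·1.54710 − 1.18466) / 3 = 1.66791
R(2,1) = (4·1.63323 − 1.54710) / 3 = 1.66194
R(2,2) = (16·1.66194 − 1.66791) / 15 = 1.66154
(Column j=1 coincides with Simpson's rule on the same nodes.)

1.662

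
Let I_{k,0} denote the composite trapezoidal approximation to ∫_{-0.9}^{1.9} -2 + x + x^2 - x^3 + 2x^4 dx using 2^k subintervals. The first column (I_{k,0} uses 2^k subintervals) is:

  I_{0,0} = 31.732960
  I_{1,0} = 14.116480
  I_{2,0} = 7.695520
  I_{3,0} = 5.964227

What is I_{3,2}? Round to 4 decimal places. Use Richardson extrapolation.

Richardson extrapolation on the trapezoidal column (denominator 4−1=3):
I_{2,1} = 7.695520 + (7.695520 − 14.116480)/3 = 5.555200
I_{3,1} = (4·5.964227 − 7.695520) / 3 = 5.387129
I_{3,2} = (16·5.387129 − 5.555200) / 15 = 5.375924
(Column j=1 coincides with Simpson's rule on the same nodes.)

5.3759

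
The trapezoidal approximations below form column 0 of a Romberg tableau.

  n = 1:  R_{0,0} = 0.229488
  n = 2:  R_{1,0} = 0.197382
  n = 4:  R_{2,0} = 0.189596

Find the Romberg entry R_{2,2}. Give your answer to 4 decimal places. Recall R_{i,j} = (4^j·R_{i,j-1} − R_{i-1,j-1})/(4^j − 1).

R_{1,1} = 0.197382 + (0.197382 − 0.229488)/3 = 0.186680
R_{2,1} = (4·0.189596 − 0.197382) / 3 = 0.187001
R_{2,2} = (16·0.187001 − 0.186680) / 15 = 0.187022

0.1870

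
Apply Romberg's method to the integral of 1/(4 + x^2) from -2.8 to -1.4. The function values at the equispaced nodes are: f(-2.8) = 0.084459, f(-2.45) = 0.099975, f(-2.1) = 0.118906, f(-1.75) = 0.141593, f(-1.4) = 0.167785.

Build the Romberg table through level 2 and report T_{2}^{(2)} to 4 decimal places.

T_{0}^{(0)} (trapezoid, 1 panel, h=1.4000): 0.176571
T_{1}^{(0)} (trapezoid, 2 panels, h=0.7000): 0.171520
T_{2}^{(0)} (trapezoid, 4 panels, h=0.3500): 0.170309
T_{1}^{(1)} = 0.171520 + (0.171520 − 0.176571)/3 = 0.169836
T_{2}^{(1)} = 0.170309 + (0.170309 − 0.171520)/3 = 0.169905
T_{2}^{(2)} = 0.169905 + (0.169905 − 0.169836)/15 = 0.169910

0.1699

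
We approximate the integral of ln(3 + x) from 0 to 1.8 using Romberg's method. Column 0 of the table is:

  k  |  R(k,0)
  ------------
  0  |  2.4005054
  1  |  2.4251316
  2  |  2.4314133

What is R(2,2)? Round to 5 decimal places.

R(1,1) = (4·2.4251316 − 2.4005054) / 3 = 2.4333403
R(2,1) = 2.4314133 + (2.4314133 − 2.4251316)/3 = 2.4335072
R(2,2) = 2.4335072 + (2.4335072 − 2.4333403)/15 = 2.4335183

2.43352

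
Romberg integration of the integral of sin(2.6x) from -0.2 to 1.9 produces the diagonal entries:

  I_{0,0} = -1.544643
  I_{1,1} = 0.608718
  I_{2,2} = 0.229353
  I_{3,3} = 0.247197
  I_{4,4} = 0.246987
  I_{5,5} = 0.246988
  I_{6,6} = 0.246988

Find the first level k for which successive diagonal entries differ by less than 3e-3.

|I_{1,1} − I_{0,0}| = 2.153361 ≥ 3e-3
|I_{2,2} − I_{1,1}| = 0.379365 ≥ 3e-3
|I_{3,3} − I_{2,2}| = 0.017844 ≥ 3e-3
|I_{4,4} − I_{3,3}| = 0.000210 < 3e-3

k = 4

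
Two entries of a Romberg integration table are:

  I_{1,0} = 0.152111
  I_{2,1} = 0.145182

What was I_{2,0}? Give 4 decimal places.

0.1469

From I_{2,1} = (4·I_{2,0} − I_{1,0})/3, solve for I_{2,0}:
4·I_{2,0} = 3·0.145182 + 0.152111 = 0.587657
I_{2,0} = 0.146914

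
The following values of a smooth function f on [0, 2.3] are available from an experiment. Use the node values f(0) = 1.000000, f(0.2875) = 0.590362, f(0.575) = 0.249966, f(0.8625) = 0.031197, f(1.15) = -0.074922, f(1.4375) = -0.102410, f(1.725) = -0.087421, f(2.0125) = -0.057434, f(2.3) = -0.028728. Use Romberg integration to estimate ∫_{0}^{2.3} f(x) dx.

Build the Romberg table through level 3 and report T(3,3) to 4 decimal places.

T(0,0) (trapezoid, 1 panel, h=2.3000): 1.116963
T(1,0) (trapezoid, 2 panels, h=1.1500): 0.472321
T(2,0) (trapezoid, 4 panels, h=0.5750): 0.329624
T(3,0) (trapezoid, 8 panels, h=0.2875): 0.297555
T(1,1) = 0.472321 + (0.472321 − 1.116963)/3 = 0.257440
T(2,1) = 0.329624 + (0.329624 − 0.472321)/3 = 0.282058
T(3,1) = 0.297555 + (0.297555 − 0.329624)/3 = 0.286865
T(2,2) = 0.282058 + (0.282058 − 0.257440)/15 = 0.283699
T(3,2) = 0.286865 + (0.286865 − 0.282058)/15 = 0.287185
T(3,3) = 0.287185 + (0.287185 − 0.283699)/63 = 0.287240

0.2872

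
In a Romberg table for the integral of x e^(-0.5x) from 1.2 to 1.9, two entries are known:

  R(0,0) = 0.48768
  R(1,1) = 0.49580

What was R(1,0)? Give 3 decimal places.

0.494

From R(1,1) = (4·R(1,0) − R(0,0))/3, solve for R(1,0):
4·R(1,0) = 3·0.49580 + 0.48768 = 1.97508
R(1,0) = 0.49377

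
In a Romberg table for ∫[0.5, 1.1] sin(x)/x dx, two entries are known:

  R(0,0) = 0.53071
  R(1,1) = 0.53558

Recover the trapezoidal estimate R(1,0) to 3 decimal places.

From R(1,1) = (4·R(1,0) − R(0,0))/3, solve for R(1,0):
4·R(1,0) = 3·0.53558 + 0.53071 = 2.13745
R(1,0) = 0.53436

0.534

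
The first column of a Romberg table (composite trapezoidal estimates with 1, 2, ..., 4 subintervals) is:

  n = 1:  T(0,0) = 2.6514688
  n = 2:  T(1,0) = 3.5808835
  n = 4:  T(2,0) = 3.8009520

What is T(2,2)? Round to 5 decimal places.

3.87322

Richardson extrapolation on the trapezoidal column (denominator 4−1=3):
T(1,1) = 3.5808835 + (3.5808835 − 2.6514688)/3 = 3.8906884
T(2,1) = (4·3.8009520 − 3.5808835) / 3 = 3.8743082
T(2,2) = (16·3.8743082 − 3.8906884) / 15 = 3.8732162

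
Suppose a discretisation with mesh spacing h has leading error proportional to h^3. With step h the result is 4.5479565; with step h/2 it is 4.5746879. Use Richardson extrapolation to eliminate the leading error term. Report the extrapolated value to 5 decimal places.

4.57851

Extrapolated value = (8·A(h/2) − A(h)) / (8 − 1)
= (8·4.5746879 − 4.5479565) / 7
= 32.0495467 / 7 = 4.5785067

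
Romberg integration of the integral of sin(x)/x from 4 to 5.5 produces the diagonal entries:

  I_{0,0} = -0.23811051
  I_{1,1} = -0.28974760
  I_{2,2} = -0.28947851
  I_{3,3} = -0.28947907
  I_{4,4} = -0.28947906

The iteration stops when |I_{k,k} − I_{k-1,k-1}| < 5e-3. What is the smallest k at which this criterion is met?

k = 2

|I_{1,1} − I_{0,0}| = 0.05163709 ≥ 5e-3
|I_{2,2} − I_{1,1}| = 0.00026909 < 5e-3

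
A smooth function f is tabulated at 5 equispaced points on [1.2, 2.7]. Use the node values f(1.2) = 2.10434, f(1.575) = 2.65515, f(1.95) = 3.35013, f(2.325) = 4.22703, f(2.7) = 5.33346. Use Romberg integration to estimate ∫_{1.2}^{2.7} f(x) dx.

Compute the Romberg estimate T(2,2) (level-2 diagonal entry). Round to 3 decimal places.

5.208

T(0,0) (trapezoid, 1 panel, h=1.5000): 5.57835
T(1,0) (trapezoid, 2 panels, h=0.7500): 5.30177
T(2,0) (trapezoid, 4 panels, h=0.3750): 5.23170
T(1,1) = 5.30177 + (5.30177 − 5.57835)/3 = 5.20958
T(2,1) = 5.23170 + (5.23170 − 5.30177)/3 = 5.20834
T(2,2) = 5.20834 + (5.20834 − 5.20958)/15 = 5.20826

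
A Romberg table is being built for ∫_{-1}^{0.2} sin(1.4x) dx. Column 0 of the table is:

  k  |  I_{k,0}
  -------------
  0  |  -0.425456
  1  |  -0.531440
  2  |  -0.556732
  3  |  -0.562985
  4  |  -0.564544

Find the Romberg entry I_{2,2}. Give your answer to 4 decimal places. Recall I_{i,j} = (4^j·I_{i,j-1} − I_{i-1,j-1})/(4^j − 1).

-0.5651

Richardson extrapolation on the trapezoidal column (denominator 4−1=3):
I_{1,1} = -0.531440 + (-0.531440 − (-0.425456))/3 = -0.566768
I_{2,1} = -0.556732 + (-0.556732 − (-0.531440))/3 = -0.565163
I_{2,2} = (16·(-0.565163) − (-0.566768)) / 15 = -0.565056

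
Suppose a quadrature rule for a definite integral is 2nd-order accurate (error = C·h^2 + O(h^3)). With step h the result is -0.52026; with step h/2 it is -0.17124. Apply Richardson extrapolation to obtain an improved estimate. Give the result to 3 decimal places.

-0.055

Extrapolated value = (4·A(h/2) − A(h)) / (4 − 1)
= (4·(-0.17124) − (-0.52026)) / 3
= -0.16470 / 3 = -0.05490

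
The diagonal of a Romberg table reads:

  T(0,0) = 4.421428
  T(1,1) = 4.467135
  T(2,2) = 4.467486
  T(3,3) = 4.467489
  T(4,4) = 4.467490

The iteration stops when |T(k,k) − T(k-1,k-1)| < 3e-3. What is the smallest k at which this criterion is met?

k = 2

|T(1,1) − T(0,0)| = 0.045707 ≥ 3e-3
|T(2,2) − T(1,1)| = 0.000351 < 3e-3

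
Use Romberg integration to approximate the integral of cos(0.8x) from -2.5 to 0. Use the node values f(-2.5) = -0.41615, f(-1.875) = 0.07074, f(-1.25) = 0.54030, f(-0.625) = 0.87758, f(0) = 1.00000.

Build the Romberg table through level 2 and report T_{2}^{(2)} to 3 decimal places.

T_{0}^{(0)} (trapezoid, 1 panel, h=2.5000): 0.72981
T_{1}^{(0)} (trapezoid, 2 panels, h=1.2500): 1.04028
T_{2}^{(0)} (trapezoid, 4 panels, h=0.6250): 1.11284
T_{1}^{(1)} = 1.04028 + (1.04028 − 0.72981)/3 = 1.14377
T_{2}^{(1)} = 1.11284 + (1.11284 − 1.04028)/3 = 1.13703
T_{2}^{(2)} = 1.13703 + (1.13703 − 1.14377)/15 = 1.13658

1.137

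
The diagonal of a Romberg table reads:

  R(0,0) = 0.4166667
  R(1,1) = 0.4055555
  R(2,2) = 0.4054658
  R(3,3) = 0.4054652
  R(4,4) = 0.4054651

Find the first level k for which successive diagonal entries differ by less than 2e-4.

k = 2

|R(1,1) − R(0,0)| = 0.0111112 ≥ 2e-4
|R(2,2) − R(1,1)| = 0.0000897 < 2e-4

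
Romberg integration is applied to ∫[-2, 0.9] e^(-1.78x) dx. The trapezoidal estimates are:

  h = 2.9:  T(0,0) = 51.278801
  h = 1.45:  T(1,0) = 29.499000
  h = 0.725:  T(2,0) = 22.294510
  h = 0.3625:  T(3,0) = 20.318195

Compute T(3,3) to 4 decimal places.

19.6424

Richardson extrapolation on the trapezoidal column (denominator 4−1=3):
T(1,1) = (4·29.499000 − 51.278801) / 3 = 22.239066
T(2,1) = (4·22.294510 − 29.499000) / 3 = 19.893013
T(3,1) = 20.318195 + (20.318195 − 22.294510)/3 = 19.659423
T(2,2) = 19.893013 + (19.893013 − 22.239066)/15 = 19.736609
T(3,2) = (16·19.659423 − 19.893013) / 15 = 19.643850
T(3,3) = 19.643850 + (19.643850 − 19.736609)/63 = 19.642378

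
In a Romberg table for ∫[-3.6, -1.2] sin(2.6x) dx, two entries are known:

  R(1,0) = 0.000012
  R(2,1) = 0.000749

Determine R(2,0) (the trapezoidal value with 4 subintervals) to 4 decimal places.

0.0006

From R(2,1) = (4·R(2,0) − R(1,0))/3, solve for R(2,0):
4·R(2,0) = 3·0.000749 + 0.000012 = 0.002259
R(2,0) = 0.000565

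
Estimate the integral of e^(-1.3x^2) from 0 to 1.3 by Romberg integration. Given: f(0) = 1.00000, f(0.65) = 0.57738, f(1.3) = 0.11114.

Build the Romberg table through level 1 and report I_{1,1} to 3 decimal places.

0.741

I_{0,0} (trapezoid, 1 panel, h=1.3000): 0.72224
I_{1,0} (trapezoid, 2 panels, h=0.6500): 0.73642
I_{1,1} = 0.73642 + (0.73642 − 0.72224)/3 = 0.74115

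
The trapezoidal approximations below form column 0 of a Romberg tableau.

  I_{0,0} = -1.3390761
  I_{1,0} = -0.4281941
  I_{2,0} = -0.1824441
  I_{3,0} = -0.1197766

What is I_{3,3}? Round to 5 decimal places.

-0.09878

Richardson extrapolation on the trapezoidal column (denominator 4−1=3):
I_{1,1} = -0.4281941 + (-0.4281941 − (-1.3390761))/3 = -0.1245668
I_{2,1} = (4·(-0.1824441) − (-0.4281941)) / 3 = -0.1005274
I_{3,1} = (4·(-0.1197766) − (-0.1824441)) / 3 = -0.0988874
I_{2,2} = -0.1005274 + (-0.1005274 − (-0.1245668))/15 = -0.0989248
I_{3,2} = -0.0988874 + (-0.0988874 − (-0.1005274))/15 = -0.0987781
I_{3,3} = -0.0987781 + (-0.0987781 − (-0.0989248))/63 = -0.0987758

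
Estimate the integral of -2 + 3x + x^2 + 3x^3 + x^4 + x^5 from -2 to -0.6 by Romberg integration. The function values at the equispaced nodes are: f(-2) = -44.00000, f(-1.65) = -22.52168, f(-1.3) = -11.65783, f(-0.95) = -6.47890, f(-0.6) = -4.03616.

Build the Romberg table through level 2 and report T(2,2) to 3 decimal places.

-21.843

T(0,0) (trapezoid, 1 panel, h=1.4000): -33.62531
T(1,0) (trapezoid, 2 panels, h=0.7000): -24.97314
T(2,0) (trapezoid, 4 panels, h=0.3500): -22.63677
T(1,1) = -24.97314 + (-24.97314 − (-33.62531))/3 = -22.08908
T(2,1) = -22.63677 + (-22.63677 − (-24.97314))/3 = -21.85798
T(2,2) = -21.85798 + (-21.85798 − (-22.08908))/15 = -21.84257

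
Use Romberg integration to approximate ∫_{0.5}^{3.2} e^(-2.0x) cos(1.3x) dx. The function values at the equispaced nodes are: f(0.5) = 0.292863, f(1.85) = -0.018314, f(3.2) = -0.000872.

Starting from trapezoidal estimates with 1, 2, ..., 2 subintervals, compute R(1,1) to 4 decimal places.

0.0984

R(0,0) (trapezoid, 1 panel, h=2.7000): 0.394188
R(1,0) (trapezoid, 2 panels, h=1.3500): 0.172370
R(1,1) = 0.172370 + (0.172370 − 0.394188)/3 = 0.098431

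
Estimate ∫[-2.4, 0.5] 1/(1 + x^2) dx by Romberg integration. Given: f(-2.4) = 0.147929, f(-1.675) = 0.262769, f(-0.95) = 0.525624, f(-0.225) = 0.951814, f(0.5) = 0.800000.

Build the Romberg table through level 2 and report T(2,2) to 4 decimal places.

1.6694

T(0,0) (trapezoid, 1 panel, h=2.9000): 1.374497
T(1,0) (trapezoid, 2 panels, h=1.4500): 1.449403
T(2,0) (trapezoid, 4 panels, h=0.7250): 1.605274
T(1,1) = 1.449403 + (1.449403 − 1.374497)/3 = 1.474372
T(2,1) = 1.605274 + (1.605274 − 1.449403)/3 = 1.657231
T(2,2) = 1.657231 + (1.657231 − 1.474372)/15 = 1.669422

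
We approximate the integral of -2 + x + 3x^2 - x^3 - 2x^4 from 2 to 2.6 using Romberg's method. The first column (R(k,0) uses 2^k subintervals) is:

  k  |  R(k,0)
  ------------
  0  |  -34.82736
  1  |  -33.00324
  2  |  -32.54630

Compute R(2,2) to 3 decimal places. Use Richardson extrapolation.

R(1,1) = (4·(-33.00324) − (-34.82736)) / 3 = -32.39520
R(2,1) = (4·(-32.54630) − (-33.00324)) / 3 = -32.39399
R(2,2) = -32.39399 + (-32.39399 − (-32.39520))/15 = -32.39391

-32.394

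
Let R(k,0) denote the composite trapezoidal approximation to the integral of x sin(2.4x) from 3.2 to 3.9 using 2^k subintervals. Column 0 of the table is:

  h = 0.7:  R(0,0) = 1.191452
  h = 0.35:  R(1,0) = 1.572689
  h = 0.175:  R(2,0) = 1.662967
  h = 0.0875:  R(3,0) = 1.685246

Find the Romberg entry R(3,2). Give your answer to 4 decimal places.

1.6926

R(2,1) = (4·1.662967 − 1.572689) / 3 = 1.693060
R(3,1) = 1.685246 + (1.685246 − 1.662967)/3 = 1.692672
R(3,2) = (16·1.692672 − 1.693060) / 15 = 1.692646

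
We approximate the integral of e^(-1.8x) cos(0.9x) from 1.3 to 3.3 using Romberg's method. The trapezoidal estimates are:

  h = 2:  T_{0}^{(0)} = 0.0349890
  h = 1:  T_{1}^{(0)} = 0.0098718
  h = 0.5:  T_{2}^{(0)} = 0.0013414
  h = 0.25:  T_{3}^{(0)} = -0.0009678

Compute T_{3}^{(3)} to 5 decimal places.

-0.00175

Richardson extrapolation on the trapezoidal column (denominator 4−1=3):
T_{1}^{(1)} = 0.0098718 + (0.0098718 − 0.0349890)/3 = 0.0014994
T_{2}^{(1)} = 0.0013414 + (0.0013414 − 0.0098718)/3 = -0.0015021
T_{3}^{(1)} = -0.0009678 + (-0.0009678 − 0.0013414)/3 = -0.0017375
T_{2}^{(2)} = (16·(-0.0015021) − 0.0014994) / 15 = -0.0017022
T_{3}^{(2)} = (16·(-0.0017375) − (-0.0015021)) / 15 = -0.0017532
T_{3}^{(3)} = (64·(-0.0017532) − (-0.0017022)) / 63 = -0.0017540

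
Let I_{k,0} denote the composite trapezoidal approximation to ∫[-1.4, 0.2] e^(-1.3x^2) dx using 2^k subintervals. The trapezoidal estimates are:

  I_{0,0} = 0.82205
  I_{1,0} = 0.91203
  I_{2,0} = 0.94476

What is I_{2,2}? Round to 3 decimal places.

I_{1,1} = (4·0.91203 − 0.82205) / 3 = 0.94202
I_{2,1} = (4·0.94476 − 0.91203) / 3 = 0.95567
I_{2,2} = (16·0.95567 − 0.94202) / 15 = 0.95658
(Column j=1 coincides with Simpson's rule on the same nodes.)

0.957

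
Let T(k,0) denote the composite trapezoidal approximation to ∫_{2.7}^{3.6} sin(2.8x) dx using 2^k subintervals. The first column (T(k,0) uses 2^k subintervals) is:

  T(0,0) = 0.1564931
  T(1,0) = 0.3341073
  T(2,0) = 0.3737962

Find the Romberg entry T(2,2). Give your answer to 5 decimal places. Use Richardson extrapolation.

T(1,1) = (4·0.3341073 − 0.1564931) / 3 = 0.3933120
T(2,1) = 0.3737962 + (0.3737962 − 0.3341073)/3 = 0.3870258
T(2,2) = 0.3870258 + (0.3870258 − 0.3933120)/15 = 0.3866067

0.38661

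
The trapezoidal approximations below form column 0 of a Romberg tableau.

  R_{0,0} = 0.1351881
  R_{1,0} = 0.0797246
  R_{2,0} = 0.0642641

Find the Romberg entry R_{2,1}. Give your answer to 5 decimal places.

R_{2,1} = 0.0642641 + (0.0642641 − 0.0797246)/3 = 0.0591106
(Column j=1 coincides with Simpson's rule on the same nodes.)

0.05911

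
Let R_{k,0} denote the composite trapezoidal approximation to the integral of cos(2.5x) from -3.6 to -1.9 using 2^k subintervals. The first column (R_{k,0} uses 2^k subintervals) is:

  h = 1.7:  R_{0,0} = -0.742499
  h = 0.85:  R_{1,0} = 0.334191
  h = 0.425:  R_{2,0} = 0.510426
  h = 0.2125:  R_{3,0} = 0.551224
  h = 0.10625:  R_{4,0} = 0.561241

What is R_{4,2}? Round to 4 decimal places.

Richardson extrapolation on the trapezoidal column (denominator 4−1=3):
R_{3,1} = 0.551224 + (0.551224 − 0.510426)/3 = 0.564823
R_{4,1} = 0.561241 + (0.561241 − 0.551224)/3 = 0.564580
R_{4,2} = 0.564580 + (0.564580 − 0.564823)/15 = 0.564564

0.5646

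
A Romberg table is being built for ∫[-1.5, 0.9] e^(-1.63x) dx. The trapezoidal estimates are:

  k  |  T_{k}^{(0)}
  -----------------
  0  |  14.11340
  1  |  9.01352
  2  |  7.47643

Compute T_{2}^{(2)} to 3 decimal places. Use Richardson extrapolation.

T_{1}^{(1)} = (4·9.01352 − 14.11340) / 3 = 7.31356
T_{2}^{(1)} = 7.47643 + (7.47643 − 9.01352)/3 = 6.96407
T_{2}^{(2)} = (16·6.96407 − 7.31356) / 15 = 6.94077

6.941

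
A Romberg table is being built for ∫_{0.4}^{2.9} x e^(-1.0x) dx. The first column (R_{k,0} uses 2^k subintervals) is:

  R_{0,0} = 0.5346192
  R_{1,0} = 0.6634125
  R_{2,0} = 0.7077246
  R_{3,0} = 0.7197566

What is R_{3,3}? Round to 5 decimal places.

0.72386

R_{1,1} = 0.6634125 + (0.6634125 − 0.5346192)/3 = 0.7063436
R_{2,1} = 0.7077246 + (0.7077246 − 0.6634125)/3 = 0.7224953
R_{3,1} = 0.7197566 + (0.7197566 − 0.7077246)/3 = 0.7237673
R_{2,2} = (16·0.7224953 − 0.7063436) / 15 = 0.7235721
R_{3,2} = 0.7237673 + (0.7237673 − 0.7224953)/15 = 0.7238521
R_{3,3} = (64·0.7238521 − 0.7235721) / 63 = 0.7238565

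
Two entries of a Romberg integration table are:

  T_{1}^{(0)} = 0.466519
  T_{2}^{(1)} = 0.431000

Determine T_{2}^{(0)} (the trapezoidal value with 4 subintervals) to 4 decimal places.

From T_{2}^{(1)} = (4·T_{2}^{(0)} − T_{1}^{(0)})/3, solve for T_{2}^{(0)}:
4·T_{2}^{(0)} = 3·0.431000 + 0.466519 = 1.759519
T_{2}^{(0)} = 0.439880

0.4399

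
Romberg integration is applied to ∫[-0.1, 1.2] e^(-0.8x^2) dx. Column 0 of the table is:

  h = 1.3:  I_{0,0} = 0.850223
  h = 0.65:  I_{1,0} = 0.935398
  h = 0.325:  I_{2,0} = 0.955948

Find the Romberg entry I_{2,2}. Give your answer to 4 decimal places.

0.9627

Richardson extrapolation on the trapezoidal column (denominator 4−1=3):
I_{1,1} = 0.935398 + (0.935398 − 0.850223)/3 = 0.963790
I_{2,1} = (4·0.955948 − 0.935398) / 3 = 0.962798
I_{2,2} = (16·0.962798 − 0.963790) / 15 = 0.962732
(Column j=1 coincides with Simpson's rule on the same nodes.)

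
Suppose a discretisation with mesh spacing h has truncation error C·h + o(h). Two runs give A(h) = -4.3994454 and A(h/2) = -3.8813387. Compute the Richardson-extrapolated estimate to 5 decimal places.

-3.36323

The leading error scales as h; refining by a factor of 2 reduces it by 2^1 = 2.
Extrapolated value = (2·A(h/2) − A(h)) / (2 − 1)
= (2·(-3.8813387) − (-4.3994454)) / 1
= -3.3632320 / 1 = -3.3632320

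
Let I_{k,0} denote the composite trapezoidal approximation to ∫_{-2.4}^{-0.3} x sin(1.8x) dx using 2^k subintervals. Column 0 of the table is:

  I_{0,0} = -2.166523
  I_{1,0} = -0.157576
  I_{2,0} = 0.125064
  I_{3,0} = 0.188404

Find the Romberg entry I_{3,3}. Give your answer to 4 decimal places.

0.2090

I_{1,1} = -0.157576 + (-0.157576 − (-2.166523))/3 = 0.512073
I_{2,1} = (4·0.125064 − (-0.157576)) / 3 = 0.219277
I_{3,1} = (4·0.188404 − 0.125064) / 3 = 0.209517
I_{2,2} = 0.219277 + (0.219277 − 0.512073)/15 = 0.199757
I_{3,2} = 0.209517 + (0.209517 − 0.219277)/15 = 0.208866
I_{3,3} = (64·0.208866 − 0.199757) / 63 = 0.209011
(Column j=1 coincides with Simpson's rule on the same nodes.)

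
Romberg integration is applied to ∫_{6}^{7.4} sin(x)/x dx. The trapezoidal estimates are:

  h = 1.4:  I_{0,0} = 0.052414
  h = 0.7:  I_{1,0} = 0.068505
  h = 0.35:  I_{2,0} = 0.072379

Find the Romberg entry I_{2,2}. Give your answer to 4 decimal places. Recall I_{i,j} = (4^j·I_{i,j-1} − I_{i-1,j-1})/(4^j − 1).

Richardson extrapolation on the trapezoidal column (denominator 4−1=3):
I_{1,1} = 0.068505 + (0.068505 − 0.052414)/3 = 0.073869
I_{2,1} = (4·0.072379 − 0.068505) / 3 = 0.073670
I_{2,2} = 0.073670 + (0.073670 − 0.073869)/15 = 0.073657

0.0737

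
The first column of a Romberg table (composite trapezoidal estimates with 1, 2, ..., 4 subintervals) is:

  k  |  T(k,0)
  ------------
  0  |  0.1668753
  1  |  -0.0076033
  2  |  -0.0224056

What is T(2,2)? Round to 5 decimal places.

Richardson extrapolation on the trapezoidal column (denominator 4−1=3):
T(1,1) = -0.0076033 + (-0.0076033 − 0.1668753)/3 = -0.0657628
T(2,1) = (4·(-0.0224056) − (-0.0076033)) / 3 = -0.0273397
T(2,2) = (16·(-0.0273397) − (-0.0657628)) / 15 = -0.0247782
(Column j=1 coincides with Simpson's rule on the same nodes.)

-0.02478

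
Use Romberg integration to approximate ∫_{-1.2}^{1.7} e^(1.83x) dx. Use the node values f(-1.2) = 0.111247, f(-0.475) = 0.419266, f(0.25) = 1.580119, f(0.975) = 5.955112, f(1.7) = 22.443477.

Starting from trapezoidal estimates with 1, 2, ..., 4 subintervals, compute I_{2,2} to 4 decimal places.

I_{0,0} (trapezoid, 1 panel, h=2.9000): 32.704350
I_{1,0} (trapezoid, 2 panels, h=1.4500): 18.643347
I_{2,0} (trapezoid, 4 panels, h=0.7250): 13.943098
I_{1,1} = 18.643347 + (18.643347 − 32.704350)/3 = 13.956346
I_{2,1} = 13.943098 + (13.943098 − 18.643347)/3 = 12.376348
I_{2,2} = 12.376348 + (12.376348 − 13.956346)/15 = 12.271015

12.2710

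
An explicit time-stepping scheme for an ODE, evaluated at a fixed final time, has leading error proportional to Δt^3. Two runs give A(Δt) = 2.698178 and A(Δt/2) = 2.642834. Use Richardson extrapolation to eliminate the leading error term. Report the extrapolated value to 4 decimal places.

Extrapolated value = (8·A(Δt/2) − A(Δt)) / (8 − 1)
= (8·2.642834 − 2.698178) / 7
= 18.444494 / 7 = 2.634928

2.6349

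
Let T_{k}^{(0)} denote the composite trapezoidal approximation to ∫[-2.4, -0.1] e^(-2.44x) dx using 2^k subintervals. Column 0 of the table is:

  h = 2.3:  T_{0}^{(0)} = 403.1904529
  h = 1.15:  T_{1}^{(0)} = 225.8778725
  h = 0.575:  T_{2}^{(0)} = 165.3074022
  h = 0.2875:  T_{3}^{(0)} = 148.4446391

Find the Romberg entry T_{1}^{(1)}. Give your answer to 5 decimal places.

166.77368

Richardson extrapolation on the trapezoidal column (denominator 4−1=3):
T_{1}^{(1)} = 225.8778725 + (225.8778725 − 403.1904529)/3 = 166.7736790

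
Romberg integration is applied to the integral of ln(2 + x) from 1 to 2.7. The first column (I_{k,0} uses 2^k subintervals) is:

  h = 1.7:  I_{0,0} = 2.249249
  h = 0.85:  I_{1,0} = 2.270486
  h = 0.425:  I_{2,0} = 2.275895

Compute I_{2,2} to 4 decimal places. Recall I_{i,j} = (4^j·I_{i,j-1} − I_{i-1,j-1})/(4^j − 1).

Richardson extrapolation on the trapezoidal column (denominator 4−1=3):
I_{1,1} = (4·2.270486 − 2.249249) / 3 = 2.277565
I_{2,1} = (4·2.275895 − 2.270486) / 3 = 2.277698
I_{2,2} = (16·2.277698 − 2.277565) / 15 = 2.277707

2.2777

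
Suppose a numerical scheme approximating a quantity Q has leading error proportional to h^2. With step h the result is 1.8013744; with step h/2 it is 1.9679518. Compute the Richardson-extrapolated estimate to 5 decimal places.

2.02348

Extrapolated value = (4·A(h/2) − A(h)) / (4 − 1)
= (4·1.9679518 − 1.8013744) / 3
= 6.0704328 / 3 = 2.0234776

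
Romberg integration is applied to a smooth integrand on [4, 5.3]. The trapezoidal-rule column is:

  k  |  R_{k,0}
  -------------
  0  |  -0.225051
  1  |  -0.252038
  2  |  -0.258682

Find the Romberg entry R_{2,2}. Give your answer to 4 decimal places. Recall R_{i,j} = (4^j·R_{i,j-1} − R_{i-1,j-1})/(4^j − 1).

-0.2609

Richardson extrapolation on the trapezoidal column (denominator 4−1=3):
R_{1,1} = -0.252038 + (-0.252038 − (-0.225051))/3 = -0.261034
R_{2,1} = (4·(-0.258682) − (-0.252038)) / 3 = -0.260897
R_{2,2} = (16·(-0.260897) − (-0.261034)) / 15 = -0.260888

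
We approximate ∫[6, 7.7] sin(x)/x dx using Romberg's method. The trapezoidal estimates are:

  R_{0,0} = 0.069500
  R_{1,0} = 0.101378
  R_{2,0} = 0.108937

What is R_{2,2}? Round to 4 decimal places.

R_{1,1} = 0.101378 + (0.101378 − 0.069500)/3 = 0.112004
R_{2,1} = 0.108937 + (0.108937 − 0.101378)/3 = 0.111457
R_{2,2} = (16·0.111457 − 0.112004) / 15 = 0.111421

0.1114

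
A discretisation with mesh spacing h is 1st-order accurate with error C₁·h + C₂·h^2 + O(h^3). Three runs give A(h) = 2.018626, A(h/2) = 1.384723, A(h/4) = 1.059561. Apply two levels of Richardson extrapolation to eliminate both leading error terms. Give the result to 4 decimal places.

First eliminate the h term (factor 2^1 = 2):
  B₁ = (2·1.384723 − 2.018626)/1 = 0.750820
  B₂ = (2·1.059561 − 1.384723)/1 = 0.734399
Then eliminate the h^2 term (factor 2^2 = 4):
  (4·0.734399 − 0.750820)/3 = 0.728925

0.7289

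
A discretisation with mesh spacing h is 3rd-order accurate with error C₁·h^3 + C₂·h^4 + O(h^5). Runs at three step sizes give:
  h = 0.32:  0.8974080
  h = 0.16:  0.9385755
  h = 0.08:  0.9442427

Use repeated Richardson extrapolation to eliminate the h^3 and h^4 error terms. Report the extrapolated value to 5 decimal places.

0.94509

First eliminate the h^3 term (factor 2^3 = 8):
  B₁ = (8·0.9385755 − 0.8974080)/7 = 0.9444566
  B₂ = (8·0.9442427 − 0.9385755)/7 = 0.9450523
Then eliminate the h^4 term (factor 2^4 = 16):
  (16·0.9450523 − 0.9444566)/15 = 0.9450920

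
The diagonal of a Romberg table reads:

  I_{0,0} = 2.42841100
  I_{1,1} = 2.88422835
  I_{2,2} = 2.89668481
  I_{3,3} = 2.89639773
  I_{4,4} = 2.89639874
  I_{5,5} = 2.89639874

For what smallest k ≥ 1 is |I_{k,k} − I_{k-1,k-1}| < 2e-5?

k = 4

|I_{1,1} − I_{0,0}| = 0.45581735 ≥ 2e-5
|I_{2,2} − I_{1,1}| = 0.01245646 ≥ 2e-5
|I_{3,3} − I_{2,2}| = 0.00028708 ≥ 2e-5
|I_{4,4} − I_{3,3}| = 0.00000101 < 2e-5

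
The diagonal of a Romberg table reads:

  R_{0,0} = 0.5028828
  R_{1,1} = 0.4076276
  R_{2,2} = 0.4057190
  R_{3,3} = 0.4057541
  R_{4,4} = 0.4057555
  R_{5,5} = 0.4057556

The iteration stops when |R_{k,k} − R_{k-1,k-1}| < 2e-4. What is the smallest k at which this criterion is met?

k = 3

|R_{1,1} − R_{0,0}| = 0.0952552 ≥ 2e-4
|R_{2,2} − R_{1,1}| = 0.0019086 ≥ 2e-4
|R_{3,3} − R_{2,2}| = 0.0000351 < 2e-4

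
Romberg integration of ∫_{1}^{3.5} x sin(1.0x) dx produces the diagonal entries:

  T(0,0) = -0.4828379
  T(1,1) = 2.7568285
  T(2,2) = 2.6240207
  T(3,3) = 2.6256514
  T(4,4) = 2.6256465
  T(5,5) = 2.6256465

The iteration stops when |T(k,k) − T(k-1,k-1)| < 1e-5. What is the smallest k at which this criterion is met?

|T(1,1) − T(0,0)| = 3.2396664 ≥ 1e-5
|T(2,2) − T(1,1)| = 0.1328078 ≥ 1e-5
|T(3,3) − T(2,2)| = 0.0016307 ≥ 1e-5
|T(4,4) − T(3,3)| = 0.0000049 < 1e-5

k = 4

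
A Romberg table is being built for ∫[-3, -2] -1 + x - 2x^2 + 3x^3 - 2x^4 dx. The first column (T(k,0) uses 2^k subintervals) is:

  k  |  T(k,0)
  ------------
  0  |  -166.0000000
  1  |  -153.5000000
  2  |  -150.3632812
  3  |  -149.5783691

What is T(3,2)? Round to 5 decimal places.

Richardson extrapolation on the trapezoidal column (denominator 4−1=3):
T(2,1) = -150.3632812 + (-150.3632812 − (-153.5000000))/3 = -149.3177083
T(3,1) = (4·(-149.5783691) − (-150.3632812)) / 3 = -149.3167317
T(3,2) = -149.3167317 + (-149.3167317 − (-149.3177083))/15 = -149.3166666
(Column j=1 coincides with Simpson's rule on the same nodes.)

-149.31667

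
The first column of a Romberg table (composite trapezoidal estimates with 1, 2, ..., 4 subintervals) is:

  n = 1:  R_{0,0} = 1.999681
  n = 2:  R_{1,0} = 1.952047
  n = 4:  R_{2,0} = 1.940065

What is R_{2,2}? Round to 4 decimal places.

Richardson extrapolation on the trapezoidal column (denominator 4−1=3):
R_{1,1} = (4·1.952047 − 1.999681) / 3 = 1.936169
R_{2,1} = (4·1.940065 − 1.952047) / 3 = 1.936071
R_{2,2} = (16·1.936071 − 1.936169) / 15 = 1.936064

1.9361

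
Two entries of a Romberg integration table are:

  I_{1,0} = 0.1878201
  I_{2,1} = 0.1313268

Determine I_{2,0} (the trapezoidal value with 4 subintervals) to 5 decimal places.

From I_{2,1} = (4·I_{2,0} − I_{1,0})/3, solve for I_{2,0}:
4·I_{2,0} = 3·0.1313268 + 0.1878201 = 0.5818005
I_{2,0} = 0.1454501

0.14545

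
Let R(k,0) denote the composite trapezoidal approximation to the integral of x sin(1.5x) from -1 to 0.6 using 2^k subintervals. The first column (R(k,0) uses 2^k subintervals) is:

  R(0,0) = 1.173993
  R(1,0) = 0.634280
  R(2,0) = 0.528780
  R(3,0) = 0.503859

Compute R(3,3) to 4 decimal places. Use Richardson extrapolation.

0.4957

Richardson extrapolation on the trapezoidal column (denominator 4−1=3):
R(1,1) = (4·0.634280 − 1.173993) / 3 = 0.454376
R(2,1) = 0.528780 + (0.528780 − 0.634280)/3 = 0.493613
R(3,1) = (4·0.503859 − 0.528780) / 3 = 0.495552
R(2,2) = 0.493613 + (0.493613 − 0.454376)/15 = 0.496229
R(3,2) = (16·0.495552 − 0.493613) / 15 = 0.495681
R(3,3) = (64·0.495681 − 0.496229) / 63 = 0.495672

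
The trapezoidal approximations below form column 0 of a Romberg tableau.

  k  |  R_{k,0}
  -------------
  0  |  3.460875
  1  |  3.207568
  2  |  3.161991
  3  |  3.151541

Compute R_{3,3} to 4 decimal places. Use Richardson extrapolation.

3.1481

R_{1,1} = 3.207568 + (3.207568 − 3.460875)/3 = 3.123132
R_{2,1} = (4·3.161991 − 3.207568) / 3 = 3.146799
R_{3,1} = (4·3.151541 − 3.161991) / 3 = 3.148058
R_{2,2} = 3.146799 + (3.146799 − 3.123132)/15 = 3.148377
R_{3,2} = 3.148058 + (3.148058 − 3.146799)/15 = 3.148142
R_{3,3} = (64·3.148142 − 3.148377) / 63 = 3.148138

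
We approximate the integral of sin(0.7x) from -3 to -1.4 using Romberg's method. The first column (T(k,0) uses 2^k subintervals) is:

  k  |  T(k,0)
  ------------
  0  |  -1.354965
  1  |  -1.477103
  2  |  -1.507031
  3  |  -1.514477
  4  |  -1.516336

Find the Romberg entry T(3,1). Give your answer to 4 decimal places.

T(3,1) = (4·(-1.514477) − (-1.507031)) / 3 = -1.516959

-1.5170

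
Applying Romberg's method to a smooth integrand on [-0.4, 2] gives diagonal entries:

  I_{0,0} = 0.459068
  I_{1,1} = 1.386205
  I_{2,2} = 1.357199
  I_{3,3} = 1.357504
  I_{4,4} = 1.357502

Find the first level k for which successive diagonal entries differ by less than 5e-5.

|I_{1,1} − I_{0,0}| = 0.927137 ≥ 5e-5
|I_{2,2} − I_{1,1}| = 0.029006 ≥ 5e-5
|I_{3,3} − I_{2,2}| = 0.000305 ≥ 5e-5
|I_{4,4} − I_{3,3}| = 0.000002 < 5e-5

k = 4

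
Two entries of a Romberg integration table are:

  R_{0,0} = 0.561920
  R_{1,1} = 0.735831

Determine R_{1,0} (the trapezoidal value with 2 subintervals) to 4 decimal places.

From R_{1,1} = (4·R_{1,0} − R_{0,0})/3, solve for R_{1,0}:
4·R_{1,0} = 3·0.735831 + 0.561920 = 2.769413
R_{1,0} = 0.692353

0.6924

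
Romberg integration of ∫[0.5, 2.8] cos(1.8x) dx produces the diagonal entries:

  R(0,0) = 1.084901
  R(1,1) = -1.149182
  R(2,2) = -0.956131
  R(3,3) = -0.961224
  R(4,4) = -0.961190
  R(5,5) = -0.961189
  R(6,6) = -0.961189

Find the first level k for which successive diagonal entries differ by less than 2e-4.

|R(1,1) − R(0,0)| = 2.234083 ≥ 2e-4
|R(2,2) − R(1,1)| = 0.193051 ≥ 2e-4
|R(3,3) − R(2,2)| = 0.005093 ≥ 2e-4
|R(4,4) − R(3,3)| = 0.000034 < 2e-4

k = 4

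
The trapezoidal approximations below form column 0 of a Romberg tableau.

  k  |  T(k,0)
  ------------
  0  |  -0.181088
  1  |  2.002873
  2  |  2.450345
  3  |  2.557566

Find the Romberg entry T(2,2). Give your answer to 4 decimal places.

Richardson extrapolation on the trapezoidal column (denominator 4−1=3):
T(1,1) = (4·2.002873 − (-0.181088)) / 3 = 2.730860
T(2,1) = 2.450345 + (2.450345 − 2.002873)/3 = 2.599502
T(2,2) = (16·2.599502 − 2.730860) / 15 = 2.590745

2.5907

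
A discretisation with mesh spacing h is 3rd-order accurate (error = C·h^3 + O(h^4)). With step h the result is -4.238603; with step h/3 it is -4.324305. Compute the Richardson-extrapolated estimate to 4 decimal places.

The leading error scales as h^3; refining by a factor of 3 reduces it by 3^3 = 27.
Extrapolated value = (27·A(h/3) − A(h)) / (27 − 1)
= (27·(-4.324305) − (-4.238603)) / 26
= -112.517632 / 26 = -4.327601

-4.3276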